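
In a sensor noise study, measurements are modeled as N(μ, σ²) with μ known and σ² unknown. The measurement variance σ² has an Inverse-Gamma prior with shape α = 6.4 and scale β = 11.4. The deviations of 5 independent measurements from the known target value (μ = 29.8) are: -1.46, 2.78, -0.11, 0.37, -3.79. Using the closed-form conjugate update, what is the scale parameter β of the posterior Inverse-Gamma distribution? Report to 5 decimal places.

23.58655

With known mean μ and an Inverse-Gamma(α, β) prior on σ², the Normal likelihood is conjugate: posterior is Inv-Gamma(α + n/2, β + Σ(xᵢ−μ)²/2).
Σ(xᵢ−μ)² = (-1.46)² + (2.78)² + (-0.11)² + (0.37)² + (-3.79)² = 24.3731.
Posterior: Inv-Gamma(6.4 + 5/2, 11.4 + 24.3731/2) = Inv-Gamma(8.90, 23.58655).
Posterior β = 23.58655.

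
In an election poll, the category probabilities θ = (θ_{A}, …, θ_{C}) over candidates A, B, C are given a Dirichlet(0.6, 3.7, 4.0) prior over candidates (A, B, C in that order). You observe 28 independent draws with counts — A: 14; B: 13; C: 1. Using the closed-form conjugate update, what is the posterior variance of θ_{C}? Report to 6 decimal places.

The Dirichlet prior is conjugate to the Multinomial likelihood: each posterior αⱼ = prior αⱼ + observed count nⱼ.
Posterior concentration: (14.6, 16.7, 5.0), total = 36.3.
Var[θ_j] = α_j(Σα−α_j)/((Σα)²(Σα+1)) = 5.0·31.3/(36.3²·37.3) = 0.003184.

0.003184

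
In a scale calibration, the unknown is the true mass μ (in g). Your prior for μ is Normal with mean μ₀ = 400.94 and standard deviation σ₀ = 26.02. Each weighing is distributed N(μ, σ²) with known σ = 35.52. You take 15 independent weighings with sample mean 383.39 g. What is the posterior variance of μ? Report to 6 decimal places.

For Normal data with known variance σ², a Normal(μ₀, σ₀²) prior on μ is conjugate. Posterior precision = 1/σ₀² + n/σ²; posterior mean is the precision-weighted average of μ₀ and x̄.
σ₀² = 26.02² = 677.0404, σ² = 35.52² = 1261.6704; σ² + n·σ₀² = 1261.6704 + 15·677.0404 = 11417.2764.
Posterior precision = 1/σ₀² + n/σ² = 1/677.0404 + 15/1261.6704 = (σ² + n·σ₀²)/(σ₀²σ²) = 11417.2764/(677.0404·1261.6704); posterior variance σₙ² = σ₀²σ²/(σ² + n·σ₀²) = 677.0404·1261.6704/11417.2764 = 74.816603.

74.816603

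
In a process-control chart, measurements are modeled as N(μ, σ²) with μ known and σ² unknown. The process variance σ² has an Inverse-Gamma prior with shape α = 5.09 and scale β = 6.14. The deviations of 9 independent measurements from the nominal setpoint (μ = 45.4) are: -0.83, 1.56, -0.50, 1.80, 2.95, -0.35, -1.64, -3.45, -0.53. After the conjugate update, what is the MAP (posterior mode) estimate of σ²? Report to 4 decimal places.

With known mean μ and an Inverse-Gamma(α, β) prior on σ², the Normal likelihood is conjugate: posterior is Inv-Gamma(α + n/2, β + Σ(xᵢ−μ)²/2).
Σ(xᵢ−μ)² = (-0.83)² + (1.56)² + (-0.50)² + (1.80)² + (2.95)² + (-0.35)² + (-1.64)² + (-3.45)² + (-0.53)² = 30.3105.
Posterior: Inv-Gamma(5.09 + 9/2, 6.14 + 30.3105/2) = Inv-Gamma(9.59, 21.29525).
Mode = β/(α+1) = 21.29525/10.59 = 2.0109.

2.0109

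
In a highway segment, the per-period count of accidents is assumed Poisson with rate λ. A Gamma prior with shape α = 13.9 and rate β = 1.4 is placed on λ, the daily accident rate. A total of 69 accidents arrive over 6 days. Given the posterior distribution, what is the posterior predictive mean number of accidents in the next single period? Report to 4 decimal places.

11.2027

With a Gamma(shape α, rate β) prior, the Poisson likelihood is conjugate: the posterior is Gamma(α + ΣXᵢ, β + n).
Posterior: Gamma(α+S, β+n) = Gamma(13.9+69, 1.4+6) = Gamma(82.9, 7.4).
The predictive distribution for one future period is NegBinom with mean α/β = 11.2027.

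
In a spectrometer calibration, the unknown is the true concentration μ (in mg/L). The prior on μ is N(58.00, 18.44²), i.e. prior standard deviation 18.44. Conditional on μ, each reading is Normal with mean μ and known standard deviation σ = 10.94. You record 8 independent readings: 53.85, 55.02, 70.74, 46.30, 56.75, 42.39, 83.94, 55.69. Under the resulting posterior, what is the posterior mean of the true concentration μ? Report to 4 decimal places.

For Normal data with known variance σ², a Normal(μ₀, σ₀²) prior on μ is conjugate. Posterior precision = 1/σ₀² + n/σ²; posterior mean is the precision-weighted average of μ₀ and x̄.
Σxᵢ = 53.85 + 55.02 + 70.74 + 46.30 + 56.75 + 42.39 + 83.94 + 55.69 = 464.68, so n·x̄ = 464.68.
σ₀² = 18.44² = 340.0336, σ² = 10.94² = 119.6836; σ² + n·σ₀² = 119.6836 + 8·340.0336 = 2839.9524.
Posterior mean = (μ₀/σ₀² + n·x̄/σ²)/(1/σ₀² + n/σ²) = (σ²·μ₀ + σ₀²·n·x̄)/(σ² + n·σ₀²) = (119.6836·58.00 + 340.0336·464.68)/2839.9524 = 164948.462048/2839.9524 = 58.0814.

58.0814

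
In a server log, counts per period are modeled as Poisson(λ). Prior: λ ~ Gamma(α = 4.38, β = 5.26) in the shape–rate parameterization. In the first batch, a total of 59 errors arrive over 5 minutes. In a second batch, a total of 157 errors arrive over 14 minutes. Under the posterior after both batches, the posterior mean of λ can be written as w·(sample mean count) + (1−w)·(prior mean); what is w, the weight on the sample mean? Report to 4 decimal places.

With a Gamma(shape α, rate β) prior, the Poisson likelihood is conjugate: the posterior is Gamma(α + ΣXᵢ, β + n).
Total number of minutes: n = 5 + 14 = 19.
Posterior mean = (α₀+S)/(β₀+n) = [n/(β₀+n)]·(S/n) + [β₀/(β₀+n)]·(α₀/β₀), so only n and β₀ enter the weight.
Weight on data w = n/(β₀+n) = 19/(5.26+19) = 19/24.26 = 0.7832.

0.7832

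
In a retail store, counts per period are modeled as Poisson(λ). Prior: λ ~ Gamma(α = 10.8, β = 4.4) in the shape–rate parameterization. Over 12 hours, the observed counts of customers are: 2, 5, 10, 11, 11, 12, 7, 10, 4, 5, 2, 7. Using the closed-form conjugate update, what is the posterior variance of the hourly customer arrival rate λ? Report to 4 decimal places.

0.3599

With a Gamma(shape α, rate β) prior, the Poisson likelihood is conjugate: the posterior is Gamma(α + ΣXᵢ, β + n).
Sum of counts S = 86 over n = 12 hours.
Posterior: Gamma(α+S, β+n) = Gamma(10.8+86, 4.4+12) = Gamma(96.8, 16.4).
Var = α/β² = 96.8/16.4² = 0.3599.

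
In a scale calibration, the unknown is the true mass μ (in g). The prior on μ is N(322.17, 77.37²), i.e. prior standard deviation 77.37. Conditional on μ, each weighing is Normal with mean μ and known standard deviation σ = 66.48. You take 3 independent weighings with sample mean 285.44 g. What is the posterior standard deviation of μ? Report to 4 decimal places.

34.3838

For Normal data with known variance σ², a Normal(μ₀, σ₀²) prior on μ is conjugate. Posterior precision = 1/σ₀² + n/σ²; posterior mean is the precision-weighted average of μ₀ and x̄.
σ₀² = 77.37² = 5986.1169, σ² = 66.48² = 4419.5904; σ² + n·σ₀² = 4419.5904 + 3·5986.1169 = 22377.9411.
Posterior precision = 1/σ₀² + n/σ² = 1/5986.1169 + 3/4419.5904 = (σ² + n·σ₀²)/(σ₀²σ²) = 22377.9411/(5986.1169·4419.5904); posterior variance σₙ² = σ₀²σ²/(σ² + n·σ₀²) = 5986.1169·4419.5904/22377.9411 = 1182.243919.
Posterior SD = √σₙ² = √(5986.1169·4419.5904/22377.9411) = 34.3838.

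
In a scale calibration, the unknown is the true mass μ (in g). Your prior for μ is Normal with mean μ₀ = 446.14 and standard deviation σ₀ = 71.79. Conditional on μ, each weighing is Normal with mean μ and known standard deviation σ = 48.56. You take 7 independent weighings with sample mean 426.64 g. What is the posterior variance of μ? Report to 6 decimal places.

316.199909

For Normal data with known variance σ², a Normal(μ₀, σ₀²) prior on μ is conjugate. Posterior precision = 1/σ₀² + n/σ²; posterior mean is the precision-weighted average of μ₀ and x̄.
σ₀² = 71.79² = 5153.8041, σ² = 48.56² = 2358.0736; σ² + n·σ₀² = 2358.0736 + 7·5153.8041 = 38434.7023.
Posterior precision = 1/σ₀² + n/σ² = 1/5153.8041 + 7/2358.0736 = (σ² + n·σ₀²)/(σ₀²σ²) = 38434.7023/(5153.8041·2358.0736); posterior variance σₙ² = σ₀²σ²/(σ² + n·σ₀²) = 5153.8041·2358.0736/38434.7023 = 316.199909.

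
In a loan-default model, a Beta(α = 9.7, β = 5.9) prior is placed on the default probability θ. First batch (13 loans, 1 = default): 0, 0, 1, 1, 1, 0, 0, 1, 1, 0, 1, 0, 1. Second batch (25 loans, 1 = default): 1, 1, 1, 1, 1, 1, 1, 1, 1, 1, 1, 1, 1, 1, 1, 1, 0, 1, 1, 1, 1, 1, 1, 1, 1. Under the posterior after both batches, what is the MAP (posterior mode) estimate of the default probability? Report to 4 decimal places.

The Beta prior is conjugate to a Binomial/Bernoulli likelihood; the update adds successes to α and failures to β.
After batch 1: Beta(9.7+7, 5.9+6) = Beta(16.7, 11.9).
After batch 2: Beta(16.7+24, 11.9+1) = Beta(40.7, 12.9).
Mode of Beta(a,b) for a,b>1 is (a−1)/(a+b−2) = 39.7/51.6 = 0.7694.

0.7694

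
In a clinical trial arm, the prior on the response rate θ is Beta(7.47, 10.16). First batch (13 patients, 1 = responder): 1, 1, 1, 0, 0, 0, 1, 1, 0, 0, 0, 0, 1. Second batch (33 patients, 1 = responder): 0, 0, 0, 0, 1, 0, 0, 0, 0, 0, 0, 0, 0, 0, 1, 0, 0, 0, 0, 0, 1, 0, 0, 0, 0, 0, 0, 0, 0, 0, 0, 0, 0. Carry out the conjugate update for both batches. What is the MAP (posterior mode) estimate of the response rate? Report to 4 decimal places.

The Beta prior is conjugate to a Binomial/Bernoulli likelihood; the update adds successes to α and failures to β.
After batch 1: Beta(7.47+6, 10.16+7) = Beta(13.47, 17.16).
After batch 2: Beta(13.47+3, 17.16+30) = Beta(16.47, 47.16).
Mode of Beta(a,b) for a,b>1 is (a−1)/(a+b−2) = 15.47/61.63 = 0.2510.

0.2510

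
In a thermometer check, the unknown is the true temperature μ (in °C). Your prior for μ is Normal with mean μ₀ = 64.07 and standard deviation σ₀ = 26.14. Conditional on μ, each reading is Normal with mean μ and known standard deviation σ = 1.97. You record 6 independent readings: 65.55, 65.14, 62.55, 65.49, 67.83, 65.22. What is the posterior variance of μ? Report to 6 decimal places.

For Normal data with known variance σ², a Normal(μ₀, σ₀²) prior on μ is conjugate. Posterior precision = 1/σ₀² + n/σ²; posterior mean is the precision-weighted average of μ₀ and x̄.
σ₀² = 26.14² = 683.2996, σ² = 1.97² = 3.8809; σ² + n·σ₀² = 3.8809 + 6·683.2996 = 4103.6785.
Posterior precision = 1/σ₀² + n/σ² = 1/683.2996 + 6/3.8809 = (σ² + n·σ₀²)/(σ₀²σ²) = 4103.6785/(683.2996·3.8809); posterior variance σₙ² = σ₀²σ²/(σ² + n·σ₀²) = 683.2996·3.8809/4103.6785 = 0.646205.

0.646205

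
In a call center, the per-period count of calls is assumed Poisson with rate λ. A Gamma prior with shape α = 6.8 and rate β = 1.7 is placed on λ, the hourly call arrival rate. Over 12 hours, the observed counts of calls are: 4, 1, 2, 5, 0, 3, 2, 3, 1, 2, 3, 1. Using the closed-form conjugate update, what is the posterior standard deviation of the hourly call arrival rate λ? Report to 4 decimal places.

With a Gamma(shape α, rate β) prior, the Poisson likelihood is conjugate: the posterior is Gamma(α + ΣXᵢ, β + n).
Sum of counts S = 27 over n = 12 hours.
Posterior: Gamma(α+S, β+n) = Gamma(6.8+27, 1.7+12) = Gamma(33.8, 13.7).
SD = √α/β = √33.8/13.7 = 0.4244.

0.4244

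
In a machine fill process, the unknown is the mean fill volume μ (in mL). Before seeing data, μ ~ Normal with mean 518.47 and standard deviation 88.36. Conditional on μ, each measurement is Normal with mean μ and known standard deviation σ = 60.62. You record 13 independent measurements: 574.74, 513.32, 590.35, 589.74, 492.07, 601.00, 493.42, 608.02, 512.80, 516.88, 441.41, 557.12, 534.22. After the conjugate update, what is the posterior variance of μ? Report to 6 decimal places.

272.798846

For Normal data with known variance σ², a Normal(μ₀, σ₀²) prior on μ is conjugate. Posterior precision = 1/σ₀² + n/σ²; posterior mean is the precision-weighted average of μ₀ and x̄.
σ₀² = 88.36² = 7807.4896, σ² = 60.62² = 3674.7844; σ² + n·σ₀² = 3674.7844 + 13·7807.4896 = 105172.1492.
Posterior precision = 1/σ₀² + n/σ² = 1/7807.4896 + 13/3674.7844 = (σ² + n·σ₀²)/(σ₀²σ²) = 105172.1492/(7807.4896·3674.7844); posterior variance σₙ² = σ₀²σ²/(σ² + n·σ₀²) = 7807.4896·3674.7844/105172.1492 = 272.798846.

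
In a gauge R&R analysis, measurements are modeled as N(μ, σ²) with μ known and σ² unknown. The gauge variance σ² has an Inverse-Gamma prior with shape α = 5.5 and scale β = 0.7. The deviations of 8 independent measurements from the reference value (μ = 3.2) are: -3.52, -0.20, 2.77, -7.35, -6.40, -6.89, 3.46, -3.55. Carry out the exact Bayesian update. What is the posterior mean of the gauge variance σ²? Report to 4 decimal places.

With known mean μ and an Inverse-Gamma(α, β) prior on σ², the Normal likelihood is conjugate: posterior is Inv-Gamma(α + n/2, β + Σ(xᵢ−μ)²/2).
Σ(xᵢ−μ)² = (-3.52)² + (-0.20)² + (2.77)² + (-7.35)² + (-6.40)² + (-6.89)² + (3.46)² + (-3.55)² = 187.1320.
Posterior: Inv-Gamma(5.5 + 8/2, 0.7 + 187.1320/2) = Inv-Gamma(9.50, 94.26600).
E[σ²|data] = β/(α−1) = 94.26600/8.50 = 11.0901.

11.0901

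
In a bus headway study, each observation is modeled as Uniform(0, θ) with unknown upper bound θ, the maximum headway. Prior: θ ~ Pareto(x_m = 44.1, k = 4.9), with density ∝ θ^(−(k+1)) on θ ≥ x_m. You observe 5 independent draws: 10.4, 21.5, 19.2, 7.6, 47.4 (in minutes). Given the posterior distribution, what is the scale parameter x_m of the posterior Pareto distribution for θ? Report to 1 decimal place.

A Pareto(scale x_m, shape k) prior on the upper bound θ of Uniform(0, θ) is conjugate: posterior is Pareto(max(x_m, max xᵢ), k + n).
Sample maximum = 47.4; prior scale x_m = 44.1 → posterior scale = max = 47.4.
Posterior shape = 4.9 + 5 = 9.9.
Posterior scale x_m = 47.4.

47.4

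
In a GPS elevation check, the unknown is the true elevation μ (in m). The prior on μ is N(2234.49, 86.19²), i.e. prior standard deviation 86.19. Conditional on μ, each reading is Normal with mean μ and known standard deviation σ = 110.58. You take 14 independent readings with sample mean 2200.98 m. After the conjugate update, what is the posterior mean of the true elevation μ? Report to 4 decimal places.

For Normal data with known variance σ², a Normal(μ₀, σ₀²) prior on μ is conjugate. Posterior precision = 1/σ₀² + n/σ²; posterior mean is the precision-weighted average of μ₀ and x̄.
n·x̄ = 14·2200.98 = 30813.72.
σ₀² = 86.19² = 7428.7161, σ² = 110.58² = 12227.9364; σ² + n·σ₀² = 12227.9364 + 14·7428.7161 = 116229.9618.
Posterior mean = (μ₀/σ₀² + n·x̄/σ²)/(1/σ₀² + n/σ²) = (σ²·μ₀ + σ₀²·n·x̄)/(σ² + n·σ₀²) = (12227.9364·2234.49 + 7428.7161·30813.72)/116229.9618 = 256229579.471328/116229.9618 = 2204.5054.

2204.5054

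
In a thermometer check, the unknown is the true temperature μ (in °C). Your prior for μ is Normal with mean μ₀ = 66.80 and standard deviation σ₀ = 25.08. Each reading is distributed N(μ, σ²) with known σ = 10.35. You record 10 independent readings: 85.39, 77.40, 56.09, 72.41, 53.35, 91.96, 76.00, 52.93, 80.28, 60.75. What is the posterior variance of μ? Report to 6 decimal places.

For Normal data with known variance σ², a Normal(μ₀, σ₀²) prior on μ is conjugate. Posterior precision = 1/σ₀² + n/σ²; posterior mean is the precision-weighted average of μ₀ and x̄.
σ₀² = 25.08² = 629.0064, σ² = 10.35² = 107.1225; σ² + n·σ₀² = 107.1225 + 10·629.0064 = 6397.1865.
Posterior precision = 1/σ₀² + n/σ² = 1/629.0064 + 10/107.1225 = (σ² + n·σ₀²)/(σ₀²σ²) = 6397.1865/(629.0064·107.1225); posterior variance σₙ² = σ₀²σ²/(σ² + n·σ₀²) = 629.0064·107.1225/6397.1865 = 10.532871.

10.532871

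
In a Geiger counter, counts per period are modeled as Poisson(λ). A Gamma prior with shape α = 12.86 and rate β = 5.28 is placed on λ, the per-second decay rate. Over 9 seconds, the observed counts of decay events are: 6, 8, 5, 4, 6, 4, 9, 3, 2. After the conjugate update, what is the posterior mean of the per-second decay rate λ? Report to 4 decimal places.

4.1919

With a Gamma(shape α, rate β) prior, the Poisson likelihood is conjugate: the posterior is Gamma(α + ΣXᵢ, β + n).
Sum of counts S = 47 over n = 9 seconds.
Posterior: Gamma(α+S, β+n) = Gamma(12.86+47, 5.28+9) = Gamma(59.86, 14.28).
Posterior mean = α/β = 59.86/14.28 = 4.1919.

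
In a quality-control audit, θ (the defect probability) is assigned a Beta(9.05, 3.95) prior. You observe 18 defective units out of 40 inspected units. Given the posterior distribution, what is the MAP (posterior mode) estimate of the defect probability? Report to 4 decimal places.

The Beta prior is conjugate to a Binomial/Bernoulli likelihood; the update adds successes to α and failures to β.
Posterior: Beta(α+k, β+n−k) = Beta(9.05+18, 3.95+22) = Beta(27.05, 25.95).
Mode of Beta(a,b) for a,b>1 is (a−1)/(a+b−2) = 26.05/51.00 = 0.5108.

0.5108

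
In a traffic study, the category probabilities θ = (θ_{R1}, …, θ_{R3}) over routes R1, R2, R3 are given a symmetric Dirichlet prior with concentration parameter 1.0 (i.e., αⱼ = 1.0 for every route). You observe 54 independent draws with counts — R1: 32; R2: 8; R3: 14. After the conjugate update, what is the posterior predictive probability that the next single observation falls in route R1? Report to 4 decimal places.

The Dirichlet prior is conjugate to the Multinomial likelihood: each posterior αⱼ = prior αⱼ + observed count nⱼ.
Posterior concentration: (33.0, 9.0, 15.0), total = 57.0.
P(next = R1 | data) = α_{R1}/Σα = 0.5789.

0.5789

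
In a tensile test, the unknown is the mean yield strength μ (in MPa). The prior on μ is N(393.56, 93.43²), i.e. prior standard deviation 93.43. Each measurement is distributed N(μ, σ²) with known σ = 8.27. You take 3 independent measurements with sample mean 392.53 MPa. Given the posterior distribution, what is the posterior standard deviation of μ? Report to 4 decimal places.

4.7685

For Normal data with known variance σ², a Normal(μ₀, σ₀²) prior on μ is conjugate. Posterior precision = 1/σ₀² + n/σ²; posterior mean is the precision-weighted average of μ₀ and x̄.
σ₀² = 93.43² = 8729.1649, σ² = 8.27² = 68.3929; σ² + n·σ₀² = 68.3929 + 3·8729.1649 = 26255.8876.
Posterior precision = 1/σ₀² + n/σ² = 1/8729.1649 + 3/68.3929 = (σ² + n·σ₀²)/(σ₀²σ²) = 26255.8876/(8729.1649·68.3929); posterior variance σₙ² = σ₀²σ²/(σ² + n·σ₀²) = 8729.1649·68.3929/26255.8876 = 22.738249.
Posterior SD = √σₙ² = √(8729.1649·68.3929/26255.8876) = 4.7685.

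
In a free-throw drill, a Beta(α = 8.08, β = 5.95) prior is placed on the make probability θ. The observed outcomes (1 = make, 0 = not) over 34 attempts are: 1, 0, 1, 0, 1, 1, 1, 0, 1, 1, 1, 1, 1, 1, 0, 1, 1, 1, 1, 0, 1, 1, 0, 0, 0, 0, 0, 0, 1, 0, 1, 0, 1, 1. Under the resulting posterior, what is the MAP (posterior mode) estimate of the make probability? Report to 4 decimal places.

The Beta prior is conjugate to a Binomial/Bernoulli likelihood; the update adds successes to α and failures to β.
Posterior: Beta(α+k, β+n−k) = Beta(8.08+21, 5.95+13) = Beta(29.08, 18.95).
Mode of Beta(a,b) for a,b>1 is (a−1)/(a+b−2) = 28.08/46.03 = 0.6100.

0.6100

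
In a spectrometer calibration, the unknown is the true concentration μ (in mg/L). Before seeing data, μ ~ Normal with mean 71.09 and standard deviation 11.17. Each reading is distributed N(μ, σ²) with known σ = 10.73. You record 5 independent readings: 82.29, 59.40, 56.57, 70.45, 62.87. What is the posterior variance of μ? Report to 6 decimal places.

For Normal data with known variance σ², a Normal(μ₀, σ₀²) prior on μ is conjugate. Posterior precision = 1/σ₀² + n/σ²; posterior mean is the precision-weighted average of μ₀ and x̄.
σ₀² = 11.17² = 124.7689, σ² = 10.73² = 115.1329; σ² + n·σ₀² = 115.1329 + 5·124.7689 = 738.9774.
Posterior precision = 1/σ₀² + n/σ² = 1/124.7689 + 5/115.1329 = (σ² + n·σ₀²)/(σ₀²σ²) = 738.9774/(124.7689·115.1329); posterior variance σₙ² = σ₀²σ²/(σ² + n·σ₀²) = 124.7689·115.1329/738.9774 = 19.439032.

19.439032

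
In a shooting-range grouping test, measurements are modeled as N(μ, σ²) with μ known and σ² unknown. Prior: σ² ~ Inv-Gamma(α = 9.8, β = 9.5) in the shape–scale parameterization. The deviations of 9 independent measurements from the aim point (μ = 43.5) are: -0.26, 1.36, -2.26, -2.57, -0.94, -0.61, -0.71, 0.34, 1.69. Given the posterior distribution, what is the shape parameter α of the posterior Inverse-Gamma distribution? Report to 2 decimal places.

With known mean μ and an Inverse-Gamma(α, β) prior on σ², the Normal likelihood is conjugate: posterior is Inv-Gamma(α + n/2, β + Σ(xᵢ−μ)²/2).
Σ(xᵢ−μ)² = (-0.26)² + (1.36)² + (-2.26)² + (-2.57)² + (-0.94)² + (-0.61)² + (-0.71)² + (0.34)² + (1.69)² = 18.3612.
Posterior: Inv-Gamma(9.8 + 9/2, 9.5 + 18.3612/2) = Inv-Gamma(14.30, 18.68060).
Posterior α = 14.30.

14.30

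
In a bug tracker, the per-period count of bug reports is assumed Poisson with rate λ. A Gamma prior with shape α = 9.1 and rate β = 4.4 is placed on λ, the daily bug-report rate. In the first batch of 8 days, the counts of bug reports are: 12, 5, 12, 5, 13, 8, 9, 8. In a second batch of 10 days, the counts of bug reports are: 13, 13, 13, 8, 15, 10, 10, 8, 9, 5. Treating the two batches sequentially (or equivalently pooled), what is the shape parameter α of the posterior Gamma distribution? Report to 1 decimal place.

With a Gamma(shape α, rate β) prior, the Poisson likelihood is conjugate: the posterior is Gamma(α + ΣXᵢ, β + n).
Batch 1: sum of counts S = 72 over n = 8 days.
After batch 1: Gamma(α+S, β+n) = Gamma(9.1+72, 4.4+8) = Gamma(81.1, 12.4).
Batch 2: sum of counts S = 104 over n = 10 days.
After batch 2: Gamma(α+S, β+n) = Gamma(81.1+104, 12.4+10) = Gamma(185.1, 22.4).
Posterior α = 185.1.

185.1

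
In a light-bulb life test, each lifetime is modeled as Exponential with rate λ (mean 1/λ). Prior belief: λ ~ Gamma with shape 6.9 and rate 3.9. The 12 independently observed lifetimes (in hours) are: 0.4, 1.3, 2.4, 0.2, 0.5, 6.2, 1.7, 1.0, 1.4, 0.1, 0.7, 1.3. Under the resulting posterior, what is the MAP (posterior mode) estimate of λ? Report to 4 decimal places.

0.8483

With a Gamma(shape α, rate β) prior on the exponential rate λ, the posterior after n observations with total T = Σxᵢ is Gamma(α+n, β+T).
Sum of observations T = 17.2 hours; n = 12.
Posterior: Gamma(6.9+12, 3.9+17.2) = Gamma(18.9, 21.1).
Mode = (α−1)/β = 0.8483.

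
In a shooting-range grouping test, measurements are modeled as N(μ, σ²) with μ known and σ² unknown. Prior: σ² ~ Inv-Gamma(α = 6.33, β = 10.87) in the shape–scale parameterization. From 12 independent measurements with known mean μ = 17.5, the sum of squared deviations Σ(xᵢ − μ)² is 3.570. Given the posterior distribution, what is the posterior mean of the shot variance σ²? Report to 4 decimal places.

1.1169

With known mean μ and an Inverse-Gamma(α, β) prior on σ², the Normal likelihood is conjugate: posterior is Inv-Gamma(α + n/2, β + Σ(xᵢ−μ)²/2).
Posterior: Inv-Gamma(6.33 + 12/2, 10.87 + 3.570/2) = Inv-Gamma(12.33, 12.6550).
E[σ²|data] = β/(α−1) = 12.6550/11.33 = 1.1169.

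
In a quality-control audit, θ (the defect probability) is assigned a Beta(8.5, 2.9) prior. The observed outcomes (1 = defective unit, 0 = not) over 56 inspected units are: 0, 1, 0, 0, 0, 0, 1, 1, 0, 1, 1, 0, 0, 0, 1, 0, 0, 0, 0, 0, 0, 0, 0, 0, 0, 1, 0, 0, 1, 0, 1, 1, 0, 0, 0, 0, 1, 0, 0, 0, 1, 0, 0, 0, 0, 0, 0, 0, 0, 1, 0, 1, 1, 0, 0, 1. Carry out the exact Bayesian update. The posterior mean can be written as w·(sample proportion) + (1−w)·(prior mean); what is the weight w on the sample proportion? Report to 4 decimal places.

The Beta prior is conjugate to a Binomial/Bernoulli likelihood; the update adds successes to α and failures to β.
Posterior mean = (α₀+k)/(α₀+β₀+n) = [n/(α₀+β₀+n)]·(k/n) + [(α₀+β₀)/(α₀+β₀+n)]·α₀/(α₀+β₀), so only n and the prior enter the weight.
The weight on the data is w = n/(α₀+β₀+n) = 56/(8.5+2.9+56) = 56/67.4 = 0.8309.

0.8309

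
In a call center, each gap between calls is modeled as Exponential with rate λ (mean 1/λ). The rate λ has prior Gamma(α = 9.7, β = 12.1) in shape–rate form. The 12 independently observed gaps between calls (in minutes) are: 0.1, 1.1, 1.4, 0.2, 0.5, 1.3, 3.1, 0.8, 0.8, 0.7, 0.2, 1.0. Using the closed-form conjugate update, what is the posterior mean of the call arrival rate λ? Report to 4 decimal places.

0.9313

With a Gamma(shape α, rate β) prior on the exponential rate λ, the posterior after n observations with total T = Σxᵢ is Gamma(α+n, β+T).
Sum of observations T = 11.2 minutes; n = 12.
Posterior: Gamma(9.7+12, 12.1+11.2) = Gamma(21.7, 23.3).
Posterior mean of λ = α/β = 21.7/23.3 = 0.9313.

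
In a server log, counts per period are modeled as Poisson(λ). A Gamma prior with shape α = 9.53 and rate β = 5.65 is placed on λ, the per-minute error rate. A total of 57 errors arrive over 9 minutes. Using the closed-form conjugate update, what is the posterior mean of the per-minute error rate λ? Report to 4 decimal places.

With a Gamma(shape α, rate β) prior, the Poisson likelihood is conjugate: the posterior is Gamma(α + ΣXᵢ, β + n).
Posterior: Gamma(α+S, β+n) = Gamma(9.53+57, 5.65+9) = Gamma(66.53, 14.65).
Posterior mean = α/β = 66.53/14.65 = 4.5413.

4.5413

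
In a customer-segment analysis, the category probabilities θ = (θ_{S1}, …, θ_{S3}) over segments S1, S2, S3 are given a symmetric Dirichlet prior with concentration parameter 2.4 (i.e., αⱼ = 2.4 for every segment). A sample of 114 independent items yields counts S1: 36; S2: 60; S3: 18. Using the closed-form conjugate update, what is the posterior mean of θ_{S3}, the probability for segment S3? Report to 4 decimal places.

The Dirichlet prior is conjugate to the Multinomial likelihood: each posterior αⱼ = prior αⱼ + observed count nⱼ.
Posterior concentration: (38.4, 62.4, 20.4), total = 121.2.
E[θ_{S3}|data] = α_{S3}/Σα = 20.4/121.2 = 0.1683.

0.1683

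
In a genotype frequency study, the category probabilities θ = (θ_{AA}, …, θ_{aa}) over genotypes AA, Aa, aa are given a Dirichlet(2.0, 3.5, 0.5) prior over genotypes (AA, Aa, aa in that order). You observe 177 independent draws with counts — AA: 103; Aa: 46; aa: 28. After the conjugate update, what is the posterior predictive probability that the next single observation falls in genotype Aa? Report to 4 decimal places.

0.2705

The Dirichlet prior is conjugate to the Multinomial likelihood: each posterior αⱼ = prior αⱼ + observed count nⱼ.
Posterior concentration: (105.0, 49.5, 28.5), total = 183.0.
P(next = Aa | data) = α_{Aa}/Σα = 0.2705.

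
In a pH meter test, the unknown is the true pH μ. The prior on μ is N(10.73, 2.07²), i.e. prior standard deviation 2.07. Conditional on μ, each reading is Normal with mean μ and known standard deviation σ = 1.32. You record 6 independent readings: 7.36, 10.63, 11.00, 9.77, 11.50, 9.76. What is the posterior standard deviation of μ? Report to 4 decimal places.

For Normal data with known variance σ², a Normal(μ₀, σ₀²) prior on μ is conjugate. Posterior precision = 1/σ₀² + n/σ²; posterior mean is the precision-weighted average of μ₀ and x̄.
σ₀² = 2.07² = 4.2849, σ² = 1.32² = 1.7424; σ² + n·σ₀² = 1.7424 + 6·4.2849 = 27.4518.
Posterior precision = 1/σ₀² + n/σ² = 1/4.2849 + 6/1.7424 = (σ² + n·σ₀²)/(σ₀²σ²) = 27.4518/(4.2849·1.7424); posterior variance σₙ² = σ₀²σ²/(σ² + n·σ₀²) = 4.2849·1.7424/27.4518 = 0.271968.
Posterior SD = √σₙ² = √(4.2849·1.7424/27.4518) = 0.5215.

0.5215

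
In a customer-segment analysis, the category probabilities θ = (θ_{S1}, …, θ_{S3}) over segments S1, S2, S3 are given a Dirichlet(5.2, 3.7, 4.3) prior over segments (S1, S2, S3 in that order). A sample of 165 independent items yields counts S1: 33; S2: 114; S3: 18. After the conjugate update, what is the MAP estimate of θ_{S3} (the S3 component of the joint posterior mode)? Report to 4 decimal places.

The Dirichlet prior is conjugate to the Multinomial likelihood: each posterior αⱼ = prior αⱼ + observed count nⱼ.
Posterior concentration: (38.2, 117.7, 22.3), total = 178.2.
Joint mode component: (α_{S3}−1)/(Σα−K) = 21.3/175.2 = 0.1216.

0.1216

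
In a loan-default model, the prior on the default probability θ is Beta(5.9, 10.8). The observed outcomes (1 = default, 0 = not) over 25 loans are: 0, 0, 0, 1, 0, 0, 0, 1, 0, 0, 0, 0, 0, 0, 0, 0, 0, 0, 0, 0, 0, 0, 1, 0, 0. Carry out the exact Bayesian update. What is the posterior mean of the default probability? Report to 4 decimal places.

The Beta prior is conjugate to a Binomial/Bernoulli likelihood; the update adds successes to α and failures to β.
Posterior: Beta(α+k, β+n−k) = Beta(5.9+3, 10.8+22) = Beta(8.9, 32.8).
Posterior mean = α/(α+β) = 8.9/41.7 = 0.2134.

0.2134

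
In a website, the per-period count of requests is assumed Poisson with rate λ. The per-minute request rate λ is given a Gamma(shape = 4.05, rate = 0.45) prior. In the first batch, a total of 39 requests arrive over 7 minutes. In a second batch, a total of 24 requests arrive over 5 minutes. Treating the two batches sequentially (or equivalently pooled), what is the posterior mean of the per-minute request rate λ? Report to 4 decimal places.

With a Gamma(shape α, rate β) prior, the Poisson likelihood is conjugate: the posterior is Gamma(α + ΣXᵢ, β + n).
After batch 1: Gamma(α+S, β+n) = Gamma(4.05+39, 0.45+7) = Gamma(43.05, 7.45).
After batch 2: Gamma(α+S, β+n) = Gamma(43.05+24, 7.45+5) = Gamma(67.05, 12.45).
Posterior mean = α/β = 67.05/12.45 = 5.3855.

5.3855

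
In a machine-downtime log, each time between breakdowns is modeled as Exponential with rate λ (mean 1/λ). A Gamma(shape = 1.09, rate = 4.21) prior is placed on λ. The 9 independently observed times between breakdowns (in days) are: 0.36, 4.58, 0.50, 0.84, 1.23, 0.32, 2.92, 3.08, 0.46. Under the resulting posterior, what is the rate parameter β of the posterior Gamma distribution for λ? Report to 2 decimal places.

18.50

With a Gamma(shape α, rate β) prior on the exponential rate λ, the posterior after n observations with total T = Σxᵢ is Gamma(α+n, β+T).
Sum of observations T = 14.29 days; n = 9.
Posterior: Gamma(1.09+9, 4.21+14.29) = Gamma(10.09, 18.50).
Posterior β = 18.50.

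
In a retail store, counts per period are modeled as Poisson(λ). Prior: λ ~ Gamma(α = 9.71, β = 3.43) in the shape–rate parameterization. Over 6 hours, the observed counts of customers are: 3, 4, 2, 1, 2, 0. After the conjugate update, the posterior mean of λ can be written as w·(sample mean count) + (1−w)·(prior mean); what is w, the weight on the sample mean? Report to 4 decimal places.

With a Gamma(shape α, rate β) prior, the Poisson likelihood is conjugate: the posterior is Gamma(α + ΣXᵢ, β + n).
Posterior mean = (α₀+S)/(β₀+n) = [n/(β₀+n)]·(S/n) + [β₀/(β₀+n)]·(α₀/β₀), so only n and β₀ enter the weight.
Weight on data w = n/(β₀+n) = 6/(3.43+6) = 6/9.43 = 0.6363.

0.6363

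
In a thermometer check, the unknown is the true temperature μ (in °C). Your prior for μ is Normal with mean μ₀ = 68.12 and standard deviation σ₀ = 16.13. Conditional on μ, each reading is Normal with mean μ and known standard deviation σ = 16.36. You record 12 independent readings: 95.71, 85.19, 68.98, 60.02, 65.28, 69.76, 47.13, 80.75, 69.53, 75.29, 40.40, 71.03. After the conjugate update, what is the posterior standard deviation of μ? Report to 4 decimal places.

4.5324

For Normal data with known variance σ², a Normal(μ₀, σ₀²) prior on μ is conjugate. Posterior precision = 1/σ₀² + n/σ²; posterior mean is the precision-weighted average of μ₀ and x̄.
σ₀² = 16.13² = 260.1769, σ² = 16.36² = 267.6496; σ² + n·σ₀² = 267.6496 + 12·260.1769 = 3389.7724.
Posterior precision = 1/σ₀² + n/σ² = 1/260.1769 + 12/267.6496 = (σ² + n·σ₀²)/(σ₀²σ²) = 3389.7724/(260.1769·267.6496); posterior variance σₙ² = σ₀²σ²/(σ² + n·σ₀²) = 260.1769·267.6496/3389.7724 = 20.543044.
Posterior SD = √σₙ² = √(260.1769·267.6496/3389.7724) = 4.5324.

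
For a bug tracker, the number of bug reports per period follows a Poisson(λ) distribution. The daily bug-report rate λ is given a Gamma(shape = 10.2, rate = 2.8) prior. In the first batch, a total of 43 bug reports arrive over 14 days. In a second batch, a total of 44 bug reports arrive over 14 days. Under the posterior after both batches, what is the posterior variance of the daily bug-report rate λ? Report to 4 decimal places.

0.1025

With a Gamma(shape α, rate β) prior, the Poisson likelihood is conjugate: the posterior is Gamma(α + ΣXᵢ, β + n).
After batch 1: Gamma(α+S, β+n) = Gamma(10.2+43, 2.8+14) = Gamma(53.2, 16.8).
After batch 2: Gamma(α+S, β+n) = Gamma(53.2+44, 16.8+14) = Gamma(97.2, 30.8).
Var = α/β² = 97.2/30.8² = 0.1025.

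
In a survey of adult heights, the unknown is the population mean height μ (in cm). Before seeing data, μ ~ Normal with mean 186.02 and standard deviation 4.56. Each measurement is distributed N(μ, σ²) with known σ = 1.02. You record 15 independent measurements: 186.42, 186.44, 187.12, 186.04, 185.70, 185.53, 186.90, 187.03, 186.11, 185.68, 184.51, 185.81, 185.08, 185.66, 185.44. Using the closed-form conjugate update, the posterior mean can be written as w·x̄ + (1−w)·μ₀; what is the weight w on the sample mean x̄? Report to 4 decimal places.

0.9967

For Normal data with known variance σ², a Normal(μ₀, σ₀²) prior on μ is conjugate. Posterior precision = 1/σ₀² + n/σ²; posterior mean is the precision-weighted average of μ₀ and x̄.
σ₀² = 4.56² = 20.7936, σ² = 1.02² = 1.0404. Prior precision 1/σ₀² = 1/20.7936; data precision n/σ² = 15/1.0404.
w = (n/σ²)/(1/σ₀² + n/σ²) = n·σ₀²/(σ² + n·σ₀²) = 15·20.7936/(1.0404 + 15·20.7936) = 311.904/312.9444 = 0.9967.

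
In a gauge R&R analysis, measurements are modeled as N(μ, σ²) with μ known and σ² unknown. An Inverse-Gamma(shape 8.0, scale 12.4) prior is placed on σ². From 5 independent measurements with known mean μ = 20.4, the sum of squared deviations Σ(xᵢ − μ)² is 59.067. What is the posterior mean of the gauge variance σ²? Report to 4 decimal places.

With known mean μ and an Inverse-Gamma(α, β) prior on σ², the Normal likelihood is conjugate: posterior is Inv-Gamma(α + n/2, β + Σ(xᵢ−μ)²/2).
Posterior: Inv-Gamma(8.0 + 5/2, 12.4 + 59.067/2) = Inv-Gamma(10.50, 41.9335).
E[σ²|data] = β/(α−1) = 41.9335/9.50 = 4.4141.

4.4141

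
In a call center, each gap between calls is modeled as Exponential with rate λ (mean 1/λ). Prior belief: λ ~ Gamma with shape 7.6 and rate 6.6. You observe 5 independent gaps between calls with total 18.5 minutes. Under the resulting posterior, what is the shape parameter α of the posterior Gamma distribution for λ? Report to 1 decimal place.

With a Gamma(shape α, rate β) prior on the exponential rate λ, the posterior after n observations with total T = Σxᵢ is Gamma(α+n, β+T).
Posterior: Gamma(7.6+5, 6.6+18.5) = Gamma(12.6, 25.1).
Posterior α = 12.6.

12.6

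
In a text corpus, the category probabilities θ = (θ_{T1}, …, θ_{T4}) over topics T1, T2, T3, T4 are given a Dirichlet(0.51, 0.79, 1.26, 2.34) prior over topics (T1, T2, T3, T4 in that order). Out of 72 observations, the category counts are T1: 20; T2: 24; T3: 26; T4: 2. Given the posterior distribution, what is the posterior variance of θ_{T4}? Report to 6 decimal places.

0.000684

The Dirichlet prior is conjugate to the Multinomial likelihood: each posterior αⱼ = prior αⱼ + observed count nⱼ.
Posterior concentration: (20.51, 24.79, 27.26, 4.34), total = 76.90.
Var[θ_j] = α_j(Σα−α_j)/((Σα)²(Σα+1)) = 4.34·72.56/(76.90²·77.90) = 0.000684.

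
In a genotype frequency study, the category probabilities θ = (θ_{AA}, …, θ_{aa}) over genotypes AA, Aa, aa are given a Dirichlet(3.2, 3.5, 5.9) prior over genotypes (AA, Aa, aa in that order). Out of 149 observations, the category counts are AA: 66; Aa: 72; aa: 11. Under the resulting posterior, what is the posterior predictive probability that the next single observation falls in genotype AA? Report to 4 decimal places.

0.4282

The Dirichlet prior is conjugate to the Multinomial likelihood: each posterior αⱼ = prior αⱼ + observed count nⱼ.
Posterior concentration: (69.2, 75.5, 16.9), total = 161.6.
P(next = AA | data) = α_{AA}/Σα = 0.4282.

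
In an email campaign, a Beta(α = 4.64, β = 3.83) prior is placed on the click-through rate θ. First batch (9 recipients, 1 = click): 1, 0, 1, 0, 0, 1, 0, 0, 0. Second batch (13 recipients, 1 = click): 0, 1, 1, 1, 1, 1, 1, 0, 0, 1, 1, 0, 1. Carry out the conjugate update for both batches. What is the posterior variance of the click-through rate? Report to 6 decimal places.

0.007877

The Beta prior is conjugate to a Binomial/Bernoulli likelihood; the update adds successes to α and failures to β.
After batch 1: Beta(4.64+3, 3.83+6) = Beta(7.64, 9.83).
After batch 2: Beta(7.64+9, 9.83+4) = Beta(16.64, 13.83).
Var = αβ/((α+β)²(α+β+1)) = 16.64·13.83/(30.47²·31.47) = 0.007877.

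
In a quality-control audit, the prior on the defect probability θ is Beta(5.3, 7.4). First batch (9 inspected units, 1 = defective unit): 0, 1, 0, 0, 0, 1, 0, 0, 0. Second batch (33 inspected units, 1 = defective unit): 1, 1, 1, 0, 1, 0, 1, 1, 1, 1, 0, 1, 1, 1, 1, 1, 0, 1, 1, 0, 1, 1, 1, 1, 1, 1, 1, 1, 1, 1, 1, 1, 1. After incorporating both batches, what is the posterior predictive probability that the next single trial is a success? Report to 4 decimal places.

0.6453

The Beta prior is conjugate to a Binomial/Bernoulli likelihood; the update adds successes to α and failures to β.
After batch 1: Beta(5.3+2, 7.4+7) = Beta(7.3, 14.4).
After batch 2: Beta(7.3+28, 14.4+5) = Beta(35.3, 19.4).
For a single future Bernoulli trial, P(success | data) = α/(α+β) = 0.6453.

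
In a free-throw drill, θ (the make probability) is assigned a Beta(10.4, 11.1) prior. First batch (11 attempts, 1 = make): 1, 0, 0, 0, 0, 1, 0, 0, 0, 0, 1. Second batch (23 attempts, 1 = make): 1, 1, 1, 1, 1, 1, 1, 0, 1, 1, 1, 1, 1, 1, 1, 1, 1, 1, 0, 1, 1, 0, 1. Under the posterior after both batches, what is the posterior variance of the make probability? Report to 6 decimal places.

The Beta prior is conjugate to a Binomial/Bernoulli likelihood; the update adds successes to α and failures to β.
After batch 1: Beta(10.4+3, 11.1+8) = Beta(13.4, 19.1).
After batch 2: Beta(13.4+20, 19.1+3) = Beta(33.4, 22.1).
Var = αβ/((α+β)²(α+β+1)) = 33.4·22.1/(55.5²·56.5) = 0.004241.

0.004241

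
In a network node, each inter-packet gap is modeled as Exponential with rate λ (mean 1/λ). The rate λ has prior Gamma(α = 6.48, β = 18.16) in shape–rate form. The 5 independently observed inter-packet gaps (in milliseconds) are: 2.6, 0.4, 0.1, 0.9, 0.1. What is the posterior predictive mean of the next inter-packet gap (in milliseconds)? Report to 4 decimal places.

2.1240

With a Gamma(shape α, rate β) prior on the exponential rate λ, the posterior after n observations with total T = Σxᵢ is Gamma(α+n, β+T).
Sum of observations T = 4.1 milliseconds; n = 5.
Posterior: Gamma(6.48+5, 18.16+4.1) = Gamma(11.48, 22.26).
The predictive distribution for the next observation is Lomax; its mean is β/(α−1) = 22.26/10.48 = 2.1240.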